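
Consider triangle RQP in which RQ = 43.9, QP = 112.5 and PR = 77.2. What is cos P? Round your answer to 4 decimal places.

By the law of cosines, cos P = (QP² + PR² − RQ²) / (2·QP·PR) ≈ 0.96079, so ∠P ≈ 16.10°.

cos P ≈ 0.9608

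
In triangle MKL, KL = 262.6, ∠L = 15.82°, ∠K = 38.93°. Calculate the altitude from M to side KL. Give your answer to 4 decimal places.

The third angle is ∠M = 180° − ∠K − ∠L = 125.25°.
Law of sines: LM = KL·sin K/sin M ≈ 202.06.
Law of sines: MK = KL·sin L/sin M ≈ 87.663.
Area = ½·KL·LM·sin L ≈ 7232.6.
The altitude from M has length 2·area/KL ≈ 55.085.

55.0846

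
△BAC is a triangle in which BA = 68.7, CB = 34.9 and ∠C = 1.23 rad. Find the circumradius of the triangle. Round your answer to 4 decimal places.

Law of sines: sin A = CB·sin C/BA ≈ 0.47879.
Since BA ≥ CB, only the acute value applies: ∠A ≈ 0.499 rad.
Then ∠B = π − ∠C − ∠A ≈ 1.412 rad.
Law of sines gives AC = BA·sin B/sin C ≈ 71.979.
Circumradius = BA/(2 sin C) ≈ 36.446.

R ≈ 36.4461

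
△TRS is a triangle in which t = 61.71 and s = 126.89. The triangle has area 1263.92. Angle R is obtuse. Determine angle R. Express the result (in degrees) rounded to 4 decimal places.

∠R ≈ 161.1662°

From area = ½·s·t·sin R, we get sin R = 2·area/(s·t) ≈ 0.32282.
Taking the obtuse solution, ∠R ≈ 161.17°.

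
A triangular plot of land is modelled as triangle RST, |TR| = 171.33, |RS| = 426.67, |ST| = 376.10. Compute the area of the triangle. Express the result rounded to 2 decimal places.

32095.79

Semiperimeter s = (376.1 + 171.33 + 426.67)/2 = 487.05.
Heron's formula: area = √(487.05·110.95·315.72·60.38) ≈ 32096.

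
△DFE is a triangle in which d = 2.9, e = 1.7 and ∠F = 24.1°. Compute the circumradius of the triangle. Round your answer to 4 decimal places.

1.8568

By the law of cosines, f² = e² + d² − 2·e·d·cos F = 2.2995, so f ≈ 1.5164.
Area = ½·e·d·sin F ≈ 1.0065.
Circumradius = f/(2 sin F) ≈ 1.8568.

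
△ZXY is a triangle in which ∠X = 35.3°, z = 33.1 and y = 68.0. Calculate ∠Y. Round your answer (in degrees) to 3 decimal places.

∠Y ≈ 119.683°

By the law of cosines, x² = y² + z² − 2·y·z·cos X = 2045.7, so x ≈ 45.229.
Law of cosines again: cos Y = (z² + x² − y²)/(2·z·x) ≈ -0.49520, so ∠Y ≈ 119.68°.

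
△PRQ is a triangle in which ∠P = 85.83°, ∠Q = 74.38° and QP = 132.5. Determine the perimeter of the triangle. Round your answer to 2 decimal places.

perimeter ≈ 899.71

The third angle is ∠R = 180° − ∠Q − ∠P = 19.79°.
Law of sines: RQ = QP·sin P/sin R ≈ 390.31.
Law of sines: PR = QP·sin Q/sin R ≈ 376.89.
Semiperimeter s = (390.31+132.5+376.89)/2 = 449.85.
Perimeter = 390.31 + 132.5 + 376.89 = 899.71.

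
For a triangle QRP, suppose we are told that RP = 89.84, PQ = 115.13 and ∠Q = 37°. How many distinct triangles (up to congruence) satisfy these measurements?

PQ·sin Q = 115.13·sin(37°) ≈ 69.29.
Since PQ sin Q < RP < PQ (69.29 < 89.84 < 115.13), two triangles exist.

2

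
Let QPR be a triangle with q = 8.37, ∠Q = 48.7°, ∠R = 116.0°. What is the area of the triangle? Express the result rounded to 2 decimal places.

The third angle is ∠P = 180° − ∠R − ∠Q = 15.30°.
Law of sines: p = q·sin P/sin Q ≈ 2.9399.
Law of sines: r = q·sin R/sin Q ≈ 10.014.
Area = ½·q·p·sin R ≈ 11.058.

11.06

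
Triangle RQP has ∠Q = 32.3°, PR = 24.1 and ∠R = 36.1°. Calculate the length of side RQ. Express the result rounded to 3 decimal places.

41.934

The third angle is ∠P = 180° − ∠R − ∠Q = 111.60°.
Law of sines: RQ = PR·sin P/sin Q ≈ 41.934.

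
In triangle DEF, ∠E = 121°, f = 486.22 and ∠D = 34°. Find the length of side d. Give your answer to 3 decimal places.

643.348

The third angle is ∠F = 180° − ∠D − ∠E = 25.00°.
Law of sines: d = f·sin D/sin F ≈ 643.35.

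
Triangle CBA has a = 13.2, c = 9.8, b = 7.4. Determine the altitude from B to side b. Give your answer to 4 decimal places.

Semiperimeter s = (9.8 + 7.4 + 13.2)/2 = 15.2.
Heron's formula: area = √(15.2·5.4·7.8·2) ≈ 35.783.
The altitude from B has length 2·area/b ≈ 9.6712.

h_B ≈ 9.6712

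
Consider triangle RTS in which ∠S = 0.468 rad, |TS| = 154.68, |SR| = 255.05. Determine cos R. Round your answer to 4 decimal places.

By the law of cosines, |RT|² = |TS|² + |SR|² − 2·|TS|·|SR|·cos S = 18558, so |RT| ≈ 136.23.
Law of cosines again: cos R = (|SR|² + |RT|² − |TS|²)/(2·|SR|·|RT|) ≈ 0.85887, so ∠R ≈ 0.538 rad.

0.8589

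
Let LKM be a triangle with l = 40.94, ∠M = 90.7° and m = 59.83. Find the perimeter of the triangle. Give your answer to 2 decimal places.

Law of sines: sin L = l·sin M/m ≈ 0.68422.
Since m ≥ l, only the acute value applies: ∠L ≈ 43.17°.
Then ∠K = 180° − ∠M − ∠L ≈ 46.13°.
Law of sines gives k = m·sin K/sin M ≈ 43.132.
Semiperimeter s = (40.94+43.132+59.83)/2 = 71.951.
Perimeter = 40.94 + 43.132 + 59.83 = 143.9.

perimeter ≈ 143.90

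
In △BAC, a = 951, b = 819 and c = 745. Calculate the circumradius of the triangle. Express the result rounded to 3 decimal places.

492.901

By the law of cosines, cos B = (a² + c² − b²) / (2·a·c) ≈ 0.55658, so ∠B ≈ 56.18°.
Circumradius = b/(2 sin B) ≈ 492.9.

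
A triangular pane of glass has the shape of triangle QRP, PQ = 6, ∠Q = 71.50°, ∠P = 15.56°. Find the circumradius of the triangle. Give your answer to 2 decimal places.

The third angle is ∠R = 180° − ∠P − ∠Q = 92.94°.
Law of sines: RP = PQ·sin Q/sin R ≈ 5.6974.
Law of sines: QR = PQ·sin P/sin R ≈ 1.6116.
Circumradius = PQ/(2 sin R) ≈ 3.004.

3.00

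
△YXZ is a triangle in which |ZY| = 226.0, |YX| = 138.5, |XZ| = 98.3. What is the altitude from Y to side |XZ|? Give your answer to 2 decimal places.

h_Y ≈ 79.97

Semiperimeter s = (98.3 + 226 + 138.5)/2 = 231.4.
Heron's formula: area = √(231.4·133.1·5.4·92.9) ≈ 3930.8.
The altitude from Y has length 2·area/|XZ| ≈ 79.975.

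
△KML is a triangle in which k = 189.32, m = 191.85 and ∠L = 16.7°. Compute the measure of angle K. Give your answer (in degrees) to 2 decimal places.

79.06

By the law of cosines, l² = k² + m² − 2·k·m·cos L = 3070.3, so l ≈ 55.41.
Law of cosines again: cos K = (m² + l² − k²)/(2·m·l) ≈ 0.18977, so ∠K ≈ 79.06°.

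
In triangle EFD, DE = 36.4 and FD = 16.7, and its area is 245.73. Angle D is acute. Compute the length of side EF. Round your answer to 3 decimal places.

29.805

From area = ½·FD·DE·sin D, we get sin D = 2·area/(FD·DE) ≈ 0.80848.
Taking the acute solution, ∠D ≈ 53.95°.
Law of cosines then gives EF ≈ 29.805.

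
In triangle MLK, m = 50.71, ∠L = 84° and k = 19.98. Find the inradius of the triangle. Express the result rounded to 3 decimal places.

By the law of cosines, l² = k² + m² − 2·k·m·cos L = 2758.9, so l ≈ 52.525.
Area = ½·k·m·sin L ≈ 503.82.
Semiperimeter s = (50.71+52.525+19.98)/2 = 61.608.
Inradius = area/s = 503.82/61.608 ≈ 8.1779.

8.178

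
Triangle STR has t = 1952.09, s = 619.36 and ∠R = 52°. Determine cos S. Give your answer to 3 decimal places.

0.955

By the law of cosines, r² = s² + t² − 2·s·t·cos R = 2.7055e+06, so r ≈ 1644.9.
Law of cosines again: cos S = (t² + r² − s²)/(2·t·r) ≈ 0.95496, so ∠S ≈ 17.26°.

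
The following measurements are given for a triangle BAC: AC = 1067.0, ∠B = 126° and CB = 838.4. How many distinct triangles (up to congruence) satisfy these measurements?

1

CB·sin B = 838.4·sin(126°) ≈ 678.3.
Since ∠B is not acute, a triangle exists only if AC > CB; here AC > CB, so there is exactly one triangle.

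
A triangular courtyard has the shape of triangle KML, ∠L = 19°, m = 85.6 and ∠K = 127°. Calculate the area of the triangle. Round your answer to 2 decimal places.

The third angle is ∠M = 180° − ∠L − ∠K = 34.00°.
Law of sines: k = m·sin K/sin M ≈ 122.25.
Law of sines: l = m·sin L/sin M ≈ 49.837.
Area = ½·m·k·sin L ≈ 1703.5.

1703.52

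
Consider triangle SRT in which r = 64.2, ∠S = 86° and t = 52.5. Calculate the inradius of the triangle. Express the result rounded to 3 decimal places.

17.089

By the law of cosines, s² = r² + t² − 2·r·t·cos S = 6407.7, so s ≈ 80.048.
Area = ½·r·t·sin S ≈ 1681.1.
Semiperimeter p = (80.048+64.2+52.5)/2 = 98.374.
Inradius = area/p = 1681.1/98.374 ≈ 17.089.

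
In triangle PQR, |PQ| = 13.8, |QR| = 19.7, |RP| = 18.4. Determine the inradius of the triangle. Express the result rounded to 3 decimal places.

4.700

Semiperimeter s = (19.7 + 18.4 + 13.8)/2 = 25.95.
Heron's formula: area = √(25.95·6.25·7.55·12.15) ≈ 121.97.
Inradius = area/s = 121.97/25.95 ≈ 4.7004.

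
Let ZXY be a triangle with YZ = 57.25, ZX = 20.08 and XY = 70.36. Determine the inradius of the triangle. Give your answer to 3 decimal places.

Semiperimeter s = (70.36 + 57.25 + 20.08)/2 = 73.845.
Heron's formula: area = √(73.845·3.485·16.595·53.765) ≈ 479.18.
Inradius = area/s = 479.18/73.845 ≈ 6.489.

r ≈ 6.489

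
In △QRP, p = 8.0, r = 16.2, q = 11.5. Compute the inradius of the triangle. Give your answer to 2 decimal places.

2.40

Semiperimeter s = (11.5 + 16.2 + 8)/2 = 17.85.
Heron's formula: area = √(17.85·6.35·1.65·9.85) ≈ 42.921.
Inradius = area/s = 42.921/17.85 ≈ 2.4045.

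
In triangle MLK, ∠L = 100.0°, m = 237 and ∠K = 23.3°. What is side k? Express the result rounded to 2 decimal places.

The third angle is ∠M = 180° − ∠L − ∠K = 56.70°.
Law of sines: k = m·sin K/sin M ≈ 112.16.

112.16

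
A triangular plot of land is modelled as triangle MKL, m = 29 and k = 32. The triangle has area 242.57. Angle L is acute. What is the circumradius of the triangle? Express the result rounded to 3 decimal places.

R ≈ 16.084

From area = ½·m·k·sin L, we get sin L = 2·area/(m·k) ≈ 0.52278.
Taking the acute solution, ∠L ≈ 31.52°.
Law of cosines then gives l ≈ 16.817.
Circumradius = l/(2 sin L) ≈ 16.084.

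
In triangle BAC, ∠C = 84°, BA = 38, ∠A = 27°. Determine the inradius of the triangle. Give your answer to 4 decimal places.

r ≈ 6.7612

The third angle is ∠B = 180° − ∠A − ∠C = 69.00°.
Law of sines: AC = BA·sin B/sin C ≈ 35.671.
Law of sines: CB = BA·sin A/sin C ≈ 17.347.
Area = ½·BA·AC·sin A ≈ 307.7.
Semiperimeter s = (35.671+17.347+38)/2 = 45.509.
Inradius = area/s = 307.7/45.509 ≈ 6.7612.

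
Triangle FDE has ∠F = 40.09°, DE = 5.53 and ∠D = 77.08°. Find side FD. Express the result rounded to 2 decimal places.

7.64

The third angle is ∠E = 180° − ∠F − ∠D = 62.83°.
Law of sines: FD = DE·sin E/sin F ≈ 7.6396.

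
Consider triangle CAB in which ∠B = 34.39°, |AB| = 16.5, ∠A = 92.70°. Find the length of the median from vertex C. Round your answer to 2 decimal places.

The third angle is ∠C = 180° − ∠A − ∠B = 52.91°.
Law of sines: |BC| = |AB|·sin A/sin C ≈ 20.662.
Law of sines: |CA| = |AB|·sin B/sin C ≈ 11.683.
Median from C: ½√(2·|BC|² + 2·|CA|² − |AB|²) ≈ 14.616.

14.62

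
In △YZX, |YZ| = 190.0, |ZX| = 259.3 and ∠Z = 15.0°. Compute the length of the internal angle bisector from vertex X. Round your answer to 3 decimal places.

128.476

By the law of cosines, |XY|² = |YZ|² + |ZX|² − 2·|YZ|·|ZX|·cos Z = 8160, so |XY| ≈ 90.332.
Law of cosines again: cos X = (|ZX|² + |XY|² − |YZ|²)/(2·|ZX|·|XY|) ≈ 0.83884, so ∠X ≈ 32.98°.
The bisector from X has length 2·|ZX|·|XY|·cos(∠X/2)/(|ZX|+|XY|) ≈ 128.48.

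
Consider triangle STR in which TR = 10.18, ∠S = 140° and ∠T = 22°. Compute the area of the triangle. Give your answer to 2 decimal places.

9.33

The third angle is ∠R = 180° − ∠S − ∠T = 18.00°.
Law of sines: RS = TR·sin T/sin S ≈ 5.9327.
Law of sines: ST = TR·sin R/sin S ≈ 4.894.
Area = ½·TR·RS·sin R ≈ 9.3316.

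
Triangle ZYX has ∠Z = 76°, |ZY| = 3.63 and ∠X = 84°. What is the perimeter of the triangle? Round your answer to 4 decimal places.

8.4199

The third angle is ∠Y = 180° − ∠X − ∠Z = 20.00°.
Law of sines: |YX| = |ZY|·sin Z/sin X ≈ 3.5416.
Law of sines: |XZ| = |ZY|·sin Y/sin X ≈ 1.2484.
Semiperimeter s = (3.5416+1.2484+3.63)/2 = 4.21.
Perimeter = 3.5416 + 1.2484 + 3.63 = 8.4199.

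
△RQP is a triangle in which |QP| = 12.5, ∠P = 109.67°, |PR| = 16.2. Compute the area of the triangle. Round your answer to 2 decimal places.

area ≈ 95.34

Area = ½·|QP|·|PR|·sin P ≈ 95.342.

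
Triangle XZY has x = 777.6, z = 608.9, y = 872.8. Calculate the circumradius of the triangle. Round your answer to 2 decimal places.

447.95

By the law of cosines, cos X = (z² + y² − x²) / (2·z·y) ≈ 0.49664, so ∠X ≈ 60.22°.
Circumradius = x/(2 sin X) ≈ 447.95.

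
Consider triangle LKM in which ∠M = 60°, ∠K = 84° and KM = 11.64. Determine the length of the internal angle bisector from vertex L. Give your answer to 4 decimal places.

The third angle is ∠L = 180° − ∠K − ∠M = 36.00°.
Law of sines: ML = KM·sin K/sin L ≈ 19.695.
Law of sines: LK = KM·sin M/sin L ≈ 17.15.
The bisector from L has length 2·ML·LK·cos(∠L/2)/(ML+LK) ≈ 17.437.

t_L ≈ 17.4371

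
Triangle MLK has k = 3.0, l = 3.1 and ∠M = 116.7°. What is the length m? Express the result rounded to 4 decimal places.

By the law of cosines, m² = l² + k² − 2·l·k·cos M = 26.967, so m ≈ 5.193.

5.1930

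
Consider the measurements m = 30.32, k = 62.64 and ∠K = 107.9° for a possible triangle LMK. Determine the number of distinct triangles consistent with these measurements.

m·sin K = 30.32·sin(107.9°) ≈ 28.85.
Since ∠K is not acute, a triangle exists only if k > m; here k > m, so there is exactly one triangle.

1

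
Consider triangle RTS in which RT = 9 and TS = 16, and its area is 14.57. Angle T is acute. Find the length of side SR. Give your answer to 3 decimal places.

7.413

From area = ½·RT·TS·sin T, we get sin T = 2·area/(RT·TS) ≈ 0.20236.
Taking the acute solution, ∠T ≈ 11.68°.
Law of cosines then gives SR ≈ 7.4134.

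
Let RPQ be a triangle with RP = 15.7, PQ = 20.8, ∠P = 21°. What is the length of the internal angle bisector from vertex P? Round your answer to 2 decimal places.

t_P ≈ 17.59

By the law of cosines, QR² = RP² + PQ² − 2·RP·PQ·cos P = 69.39, so QR ≈ 8.3301.
The bisector from P has length 2·RP·PQ·cos(∠P/2)/(RP+PQ) ≈ 17.594.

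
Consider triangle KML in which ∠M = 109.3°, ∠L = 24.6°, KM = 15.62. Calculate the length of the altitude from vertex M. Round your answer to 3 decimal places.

h_M ≈ 11.255

The third angle is ∠K = 180° − ∠M − ∠L = 46.10°.
Law of sines: ML = KM·sin K/sin L ≈ 27.037.
Law of sines: LK = KM·sin M/sin L ≈ 35.414.
Area = ½·KM·ML·sin M ≈ 199.29.
The altitude from M has length 2·area/LK ≈ 11.255.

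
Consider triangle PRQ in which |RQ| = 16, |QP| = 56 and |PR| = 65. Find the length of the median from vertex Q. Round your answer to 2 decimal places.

25.29

Median from Q: ½√(2·|RQ|² + 2·|QP|² − |PR|²) ≈ 25.293.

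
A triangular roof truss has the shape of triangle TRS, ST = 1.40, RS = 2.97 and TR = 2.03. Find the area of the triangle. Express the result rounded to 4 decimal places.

Semiperimeter s = (2.97 + 1.4 + 2.03)/2 = 3.2.
Heron's formula: area = √(3.2·0.23·1.8·1.17) ≈ 1.245.

area ≈ 1.2450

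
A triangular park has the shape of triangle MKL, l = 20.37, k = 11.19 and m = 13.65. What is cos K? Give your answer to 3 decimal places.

cos K ≈ 0.856

By the law of cosines, cos K = (l² + m² − k²) / (2·l·m) ≈ 0.85604, so ∠K ≈ 31.13°.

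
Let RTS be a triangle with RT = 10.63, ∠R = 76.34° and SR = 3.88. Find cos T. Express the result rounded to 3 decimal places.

By the law of cosines, TS² = SR² + RT² − 2·SR·RT·cos R = 108.57, so TS ≈ 10.42.
Law of cosines again: cos T = (RT² + TS² − SR²)/(2·RT·TS) ≈ 0.93224, so ∠T ≈ 21.21°.

0.932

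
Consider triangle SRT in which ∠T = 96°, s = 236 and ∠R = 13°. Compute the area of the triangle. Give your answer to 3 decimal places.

The third angle is ∠S = 180° − ∠R − ∠T = 71.00°.
Law of sines: r = s·sin R/sin S ≈ 56.147.
Law of sines: t = s·sin T/sin S ≈ 248.23.
Area = ½·s·r·sin T ≈ 6589.1.

area ≈ 6589.103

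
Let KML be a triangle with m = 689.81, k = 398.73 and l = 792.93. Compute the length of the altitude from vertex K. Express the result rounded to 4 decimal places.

Semiperimeter s = (398.73 + 689.81 + 792.93)/2 = 940.73.
Heron's formula: area = √(940.73·542·250.92·147.8) ≈ 1.3752e+05.
The altitude from K has length 2·area/k ≈ 689.77.

689.7678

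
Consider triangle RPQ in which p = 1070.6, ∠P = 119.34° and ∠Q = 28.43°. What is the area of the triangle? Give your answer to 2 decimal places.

166922.66

The third angle is ∠R = 180° − ∠P − ∠Q = 32.23°.
Law of sines: r = p·sin R/sin P ≈ 654.99.
Law of sines: q = p·sin Q/sin P ≈ 584.7.
Area = ½·p·r·sin Q ≈ 1.6692e+05.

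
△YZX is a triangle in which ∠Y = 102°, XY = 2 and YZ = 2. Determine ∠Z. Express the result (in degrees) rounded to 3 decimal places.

By the law of cosines, ZX² = XY² + YZ² − 2·XY·YZ·cos Y = 9.6633, so ZX ≈ 3.1086.
Law of cosines again: cos Z = (YZ² + ZX² − XY²)/(2·YZ·ZX) ≈ 0.77715, so ∠Z ≈ 39.00°.

39.000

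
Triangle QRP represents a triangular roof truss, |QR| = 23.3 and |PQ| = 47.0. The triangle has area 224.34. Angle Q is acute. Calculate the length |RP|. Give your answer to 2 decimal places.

27.46

From area = ½·|PQ|·|QR|·sin Q, we get sin Q = 2·area/(|PQ|·|QR|) ≈ 0.40972.
Taking the acute solution, ∠Q ≈ 24.19°.
Law of cosines then gives |RP| ≈ 27.458.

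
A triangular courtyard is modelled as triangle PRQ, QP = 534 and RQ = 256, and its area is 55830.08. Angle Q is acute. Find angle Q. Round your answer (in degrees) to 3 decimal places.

∠Q ≈ 54.766°

From area = ½·RQ·QP·sin Q, we get sin Q = 2·area/(RQ·QP) ≈ 0.81680.
Taking the acute solution, ∠Q ≈ 54.77°.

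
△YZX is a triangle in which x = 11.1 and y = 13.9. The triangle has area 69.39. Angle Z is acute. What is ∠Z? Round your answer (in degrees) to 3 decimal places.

64.089

From area = ½·x·y·sin Z, we get sin Z = 2·area/(x·y) ≈ 0.89948.
Taking the acute solution, ∠Z ≈ 64.09°.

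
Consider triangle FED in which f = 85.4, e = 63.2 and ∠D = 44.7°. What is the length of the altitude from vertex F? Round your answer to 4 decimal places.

h_F ≈ 44.4545

By the law of cosines, d² = f² + e² − 2·f·e·cos D = 3614.6, so d ≈ 60.122.
Area = ½·f·e·sin D ≈ 1898.2.
The altitude from F has length 2·area/f ≈ 44.455.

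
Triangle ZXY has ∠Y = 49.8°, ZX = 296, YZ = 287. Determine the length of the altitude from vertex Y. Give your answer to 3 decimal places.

284.492

Law of sines: sin X = YZ·sin Y/ZX ≈ 0.74057.
Since ZX ≥ YZ, only the acute value applies: ∠X ≈ 47.78°.
Then ∠Z = 180° − ∠Y − ∠X ≈ 82.42°.
Law of sines gives XY = ZX·sin Z/sin Y ≈ 384.15.
Area = ½·ZX·YZ·sin Z ≈ 42105.
The altitude from Y has length 2·area/ZX ≈ 284.49.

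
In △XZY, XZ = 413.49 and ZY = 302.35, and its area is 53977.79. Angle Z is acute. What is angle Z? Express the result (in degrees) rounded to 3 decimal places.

From area = ½·XZ·ZY·sin Z, we get sin Z = 2·area/(XZ·ZY) ≈ 0.86352.
Taking the acute solution, ∠Z ≈ 59.71°.

59.714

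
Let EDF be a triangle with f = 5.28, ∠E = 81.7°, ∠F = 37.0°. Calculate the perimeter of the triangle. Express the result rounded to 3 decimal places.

perimeter ≈ 21.657

The third angle is ∠D = 180° − ∠F − ∠E = 61.30°.
Law of sines: e = f·sin E/sin F ≈ 8.6816.
Law of sines: d = f·sin D/sin F ≈ 7.6956.
Semiperimeter s = (8.6816+7.6956+5.28)/2 = 10.829.
Perimeter = 8.6816 + 7.6956 + 5.28 = 21.657.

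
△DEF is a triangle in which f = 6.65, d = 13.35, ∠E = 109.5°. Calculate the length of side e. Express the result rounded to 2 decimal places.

By the law of cosines, e² = f² + d² − 2·f·d·cos E = 281.71, so e ≈ 16.784.

16.78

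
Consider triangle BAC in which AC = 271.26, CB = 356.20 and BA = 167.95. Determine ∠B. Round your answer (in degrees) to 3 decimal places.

∠B ≈ 47.063°

By the law of cosines, cos B = (CB² + BA² − AC²) / (2·CB·BA) ≈ 0.68120, so ∠B ≈ 47.06°.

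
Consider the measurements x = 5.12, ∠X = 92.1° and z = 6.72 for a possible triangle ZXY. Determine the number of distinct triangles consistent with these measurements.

0

z·sin X = 6.72·sin(92.1°) ≈ 6.715.
Since ∠X is not acute, a triangle exists only if x > z; here x ≤ z, so there is no triangle.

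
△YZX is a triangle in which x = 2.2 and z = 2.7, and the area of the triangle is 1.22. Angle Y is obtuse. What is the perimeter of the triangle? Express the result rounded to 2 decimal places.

9.69

From area = ½·z·x·sin Y, we get sin Y = 2·area/(z·x) ≈ 0.41077.
Taking the obtuse solution, ∠Y ≈ 155.75°.
Law of cosines then gives y ≈ 4.7918.
Perimeter = 4.7918 + 2.7 + 2.2 = 9.6918.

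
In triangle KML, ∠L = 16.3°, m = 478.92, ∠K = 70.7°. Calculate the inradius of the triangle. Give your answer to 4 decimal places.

The third angle is ∠M = 180° − ∠L − ∠K = 93.00°.
Law of sines: k = m·sin K/sin M ≈ 452.63.
Law of sines: l = m·sin L/sin M ≈ 134.6.
Area = ½·m·k·sin L ≈ 30420.
Semiperimeter s = (452.63+478.92+134.6)/2 = 533.07.
Inradius = area/s = 30420/533.07 ≈ 57.066.

57.0658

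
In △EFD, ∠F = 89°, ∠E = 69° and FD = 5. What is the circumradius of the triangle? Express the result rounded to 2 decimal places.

The third angle is ∠D = 180° − ∠E − ∠F = 22.00°.
Law of sines: DE = FD·sin F/sin E ≈ 5.3549.
Law of sines: EF = FD·sin D/sin E ≈ 2.0063.
Circumradius = FD/(2 sin E) ≈ 2.6779.

R ≈ 2.68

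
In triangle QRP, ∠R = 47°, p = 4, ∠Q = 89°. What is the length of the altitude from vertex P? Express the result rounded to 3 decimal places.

4.211

The third angle is ∠P = 180° − ∠Q − ∠R = 44.00°.
Law of sines: q = p·sin Q/sin P ≈ 5.7573.
Law of sines: r = p·sin R/sin P ≈ 4.2113.
Area = ½·p·q·sin R ≈ 8.4213.
The altitude from P has length 2·area/p ≈ 4.2107.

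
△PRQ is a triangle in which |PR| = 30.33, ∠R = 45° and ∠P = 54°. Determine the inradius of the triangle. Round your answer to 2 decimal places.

The third angle is ∠Q = 180° − ∠P − ∠R = 81.00°.
Law of sines: |RQ| = |PR|·sin P/sin Q ≈ 24.843.
Law of sines: |QP| = |PR|·sin R/sin Q ≈ 21.714.
Area = ½·|PR|·|RQ|·sin R ≈ 266.4.
Semiperimeter s = (24.843+21.714+30.33)/2 = 38.444.
Inradius = area/s = 266.4/38.444 ≈ 6.9297.

r ≈ 6.93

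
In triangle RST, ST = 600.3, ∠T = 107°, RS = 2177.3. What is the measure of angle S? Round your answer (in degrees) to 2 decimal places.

57.71

Law of sines: sin R = ST·sin T/RS ≈ 0.26366.
Since RS ≥ ST, only the acute value applies: ∠R ≈ 15.29°.
Then ∠S = 180° − ∠T − ∠R ≈ 57.71°.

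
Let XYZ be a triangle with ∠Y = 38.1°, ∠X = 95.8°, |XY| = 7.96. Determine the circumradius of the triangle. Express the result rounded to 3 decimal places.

The third angle is ∠Z = 180° − ∠X − ∠Y = 46.10°.
Law of sines: |YZ| = |XY|·sin X/sin Z ≈ 10.991.
Law of sines: |ZX| = |XY|·sin Y/sin Z ≈ 6.8165.
Circumradius = |XY|/(2 sin Z) ≈ 5.5235.

R ≈ 5.524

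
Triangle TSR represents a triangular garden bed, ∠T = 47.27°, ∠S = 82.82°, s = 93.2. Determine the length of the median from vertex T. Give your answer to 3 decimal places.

The third angle is ∠R = 180° − ∠T − ∠S = 49.91°.
Law of sines: t = s·sin T/sin S ≈ 69.002.
Law of sines: r = s·sin R/sin S ≈ 71.865.
Median from T: ½√(2·s² + 2·r² − t²) ≈ 75.73.

75.730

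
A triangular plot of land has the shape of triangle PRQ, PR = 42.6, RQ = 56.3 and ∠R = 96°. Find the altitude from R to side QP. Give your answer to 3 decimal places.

32.204

By the law of cosines, QP² = PR² + RQ² − 2·PR·RQ·cos R = 5485.8, so QP ≈ 74.067.
Area = ½·PR·RQ·sin R ≈ 1192.6.
The altitude from R has length 2·area/QP ≈ 32.204.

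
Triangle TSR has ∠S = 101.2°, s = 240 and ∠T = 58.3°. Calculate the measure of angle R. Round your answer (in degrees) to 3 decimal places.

20.500

The third angle is ∠R = 180° − ∠T − ∠S = 20.50°.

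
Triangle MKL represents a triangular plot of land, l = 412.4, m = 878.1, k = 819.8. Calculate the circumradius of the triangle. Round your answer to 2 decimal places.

441.50

By the law of cosines, cos M = (k² + l² − m²) / (2·k·l) ≈ 0.10513, so ∠M ≈ 83.97°.
Circumradius = m/(2 sin M) ≈ 441.5.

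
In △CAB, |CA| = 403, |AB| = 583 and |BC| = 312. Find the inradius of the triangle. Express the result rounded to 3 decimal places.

r ≈ 91.819

Semiperimeter s = (583 + 312 + 403)/2 = 649.
Heron's formula: area = √(649·66·337·246) ≈ 59590.
Inradius = area/s = 59590/649 ≈ 91.819.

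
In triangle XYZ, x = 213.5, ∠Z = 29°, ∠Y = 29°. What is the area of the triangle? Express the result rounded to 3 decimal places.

area ≈ 6316.663

The third angle is ∠X = 180° − ∠Y − ∠Z = 122.00°.
Law of sines: y = x·sin Y/sin X ≈ 122.05.
Law of sines: z = x·sin Z/sin X ≈ 122.05.
Area = ½·x·y·sin Z ≈ 6316.7.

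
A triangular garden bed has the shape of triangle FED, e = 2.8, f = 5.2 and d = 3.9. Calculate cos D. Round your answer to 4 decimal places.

By the law of cosines, cos D = (f² + e² − d²) / (2·f·e) ≈ 0.67548, so ∠D ≈ 47.51°.

0.6755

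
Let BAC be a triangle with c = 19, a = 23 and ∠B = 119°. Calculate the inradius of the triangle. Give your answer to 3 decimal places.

By the law of cosines, b² = a² + c² − 2·a·c·cos B = 1313.7, so b ≈ 36.245.
Area = ½·a·c·sin B ≈ 191.1.
Semiperimeter s = (36.245+23+19)/2 = 39.123.
Inradius = area/s = 191.1/39.123 ≈ 4.8847.

r ≈ 4.885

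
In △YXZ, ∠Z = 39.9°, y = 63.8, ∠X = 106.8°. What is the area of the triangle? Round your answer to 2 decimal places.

The third angle is ∠Y = 180° − ∠X − ∠Z = 33.30°.
Law of sines: x = y·sin X/sin Y ≈ 111.25.
Law of sines: z = y·sin Z/sin Y ≈ 74.541.
Area = ½·y·x·sin Z ≈ 2276.4.

area ≈ 2276.36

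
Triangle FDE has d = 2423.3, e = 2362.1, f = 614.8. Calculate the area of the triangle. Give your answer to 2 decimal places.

725797.70

Semiperimeter s = (614.8 + 2423.3 + 2362.1)/2 = 2700.1.
Heron's formula: area = √(2700.1·2085.3·276.8·338) ≈ 7.258e+05.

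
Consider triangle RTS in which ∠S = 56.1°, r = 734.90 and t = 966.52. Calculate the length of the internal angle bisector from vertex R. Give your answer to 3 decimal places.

By the law of cosines, s² = r² + t² − 2·r·t·cos S = 6.8191e+05, so s ≈ 825.78.
Law of cosines again: cos R = (t² + s² − r²)/(2·t·s) ≈ 0.67407, so ∠R ≈ 47.62°.
The bisector from R has length 2·t·s·cos(∠R/2)/(t+s) ≈ 814.83.

t_R ≈ 814.828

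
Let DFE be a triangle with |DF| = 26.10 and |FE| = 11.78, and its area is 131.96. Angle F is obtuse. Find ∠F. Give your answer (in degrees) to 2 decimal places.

120.86

From area = ½·|DF|·|FE|·sin F, we get sin F = 2·area/(|DF|·|FE|) ≈ 0.85839.
Taking the obtuse solution, ∠F ≈ 120.86°.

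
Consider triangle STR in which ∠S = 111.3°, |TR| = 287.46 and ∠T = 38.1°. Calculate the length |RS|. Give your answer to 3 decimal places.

190.378

The third angle is ∠R = 180° − ∠S − ∠T = 30.60°.
Law of sines: |RS| = |TR|·sin T/sin S ≈ 190.38.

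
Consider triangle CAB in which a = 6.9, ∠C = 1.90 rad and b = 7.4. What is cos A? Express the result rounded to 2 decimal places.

cos A ≈ 0.83

By the law of cosines, c² = a² + b² − 2·a·b·cos C = 135.38, so c ≈ 11.635.
Law of cosines again: cos A = (b² + c² − a²)/(2·b·c) ≈ 0.82770, so ∠A ≈ 0.596 rad.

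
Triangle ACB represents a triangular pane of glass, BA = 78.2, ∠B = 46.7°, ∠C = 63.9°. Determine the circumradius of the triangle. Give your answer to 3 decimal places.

43.540

The third angle is ∠A = 180° − ∠C − ∠B = 69.40°.
Law of sines: CB = BA·sin A/sin C ≈ 81.512.
Law of sines: AC = BA·sin B/sin C ≈ 63.374.
Circumradius = BA/(2 sin C) ≈ 43.54.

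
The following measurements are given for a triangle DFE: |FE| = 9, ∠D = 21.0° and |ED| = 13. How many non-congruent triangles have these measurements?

|ED|·sin D = 13·sin(21.0°) ≈ 4.659.
Since |ED| sin D < |FE| < |ED| (4.659 < 9 < 13), two triangles exist.

2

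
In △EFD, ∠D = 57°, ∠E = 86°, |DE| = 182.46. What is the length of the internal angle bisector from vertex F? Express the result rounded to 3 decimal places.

The third angle is ∠F = 180° − ∠D − ∠E = 37.00°.
Law of sines: |FD| = |DE|·sin E/sin F ≈ 302.44.
Law of sines: |EF| = |DE|·sin D/sin F ≈ 254.27.
The bisector from F has length 2·|EF|·|FD|·cos(∠F/2)/(|EF|+|FD|) ≈ 262.

261.996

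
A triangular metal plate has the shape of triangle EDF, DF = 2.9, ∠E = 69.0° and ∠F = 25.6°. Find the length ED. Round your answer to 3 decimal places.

1.342

The third angle is ∠D = 180° − ∠F − ∠E = 85.40°.
Law of sines: ED = DF·sin F/sin E ≈ 1.3422.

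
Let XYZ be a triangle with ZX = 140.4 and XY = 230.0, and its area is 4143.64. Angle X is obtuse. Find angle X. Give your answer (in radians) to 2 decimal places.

From area = ½·ZX·XY·sin X, we get sin X = 2·area/(ZX·XY) ≈ 0.25664.
Taking the obtuse solution, ∠X ≈ 2.882 rad.

∠X ≈ 2.88 rad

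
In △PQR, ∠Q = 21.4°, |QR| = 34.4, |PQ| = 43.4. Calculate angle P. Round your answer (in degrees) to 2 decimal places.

47.82

By the law of cosines, |RP|² = |PQ|² + |QR|² − 2·|PQ|·|QR|·cos Q = 286.86, so |RP| ≈ 16.937.
Law of cosines again: cos P = (|RP|² + |PQ|² − |QR|²)/(2·|RP|·|PQ|) ≈ 0.67141, so ∠P ≈ 47.82°.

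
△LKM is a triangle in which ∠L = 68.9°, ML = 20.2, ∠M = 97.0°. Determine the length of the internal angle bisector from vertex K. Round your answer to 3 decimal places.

t_K ≈ 79.150

The third angle is ∠K = 180° − ∠M − ∠L = 14.10°.
Law of sines: KM = ML·sin L/sin K ≈ 77.358.
Law of sines: LK = ML·sin M/sin K ≈ 82.3.
The bisector from K has length 2·LK·KM·cos(∠K/2)/(LK+KM) ≈ 79.15.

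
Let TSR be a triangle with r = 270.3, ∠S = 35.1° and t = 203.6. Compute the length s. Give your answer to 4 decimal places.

By the law of cosines, s² = r² + t² − 2·r·t·cos S = 24464, so s ≈ 156.41.

156.4112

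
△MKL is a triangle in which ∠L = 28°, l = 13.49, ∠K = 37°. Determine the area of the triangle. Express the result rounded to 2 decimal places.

The third angle is ∠M = 180° − ∠K − ∠L = 115.00°.
Law of sines: m = l·sin M/sin L ≈ 26.042.
Law of sines: k = l·sin K/sin L ≈ 17.293.
Area = ½·l·m·sin K ≈ 105.71.

area ≈ 105.71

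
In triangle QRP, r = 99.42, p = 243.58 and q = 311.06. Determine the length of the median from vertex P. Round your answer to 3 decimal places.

196.185

Median from P: ½√(2·q² + 2·r² − p²) ≈ 196.18.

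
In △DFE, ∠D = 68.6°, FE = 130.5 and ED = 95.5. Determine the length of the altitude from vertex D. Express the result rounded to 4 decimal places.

Law of sines: sin F = ED·sin D/FE ≈ 0.68135.
Since FE ≥ ED, only the acute value applies: ∠F ≈ 42.95°.
Then ∠E = 180° − ∠D − ∠F ≈ 68.45°.
Law of sines gives DF = FE·sin E/sin D ≈ 130.37.
Area = ½·FE·ED·sin E ≈ 5795.8.
The altitude from D has length 2·area/FE ≈ 88.825.

88.8249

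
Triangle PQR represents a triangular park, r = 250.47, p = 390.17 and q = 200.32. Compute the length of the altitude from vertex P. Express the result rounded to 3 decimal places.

Semiperimeter s = (390.17 + 200.32 + 250.47)/2 = 420.48.
Heron's formula: area = √(420.48·30.31·220.16·170.01) ≈ 21841.
The altitude from P has length 2·area/p ≈ 111.96.

111.956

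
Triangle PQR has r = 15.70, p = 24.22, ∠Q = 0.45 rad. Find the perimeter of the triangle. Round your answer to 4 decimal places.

52.0979

By the law of cosines, q² = r² + p² − 2·r·p·cos Q = 148.3, so q ≈ 12.178.
Semiperimeter s = (24.22+12.178+15.7)/2 = 26.049.
Perimeter = 24.22 + 12.178 + 15.7 = 52.098.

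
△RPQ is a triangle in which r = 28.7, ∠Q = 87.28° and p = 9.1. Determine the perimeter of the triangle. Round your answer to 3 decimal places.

By the law of cosines, q² = r² + p² − 2·r·p·cos Q = 881.71, so q ≈ 29.694.
Semiperimeter s = (28.7+9.1+29.694)/2 = 33.747.
Perimeter = 28.7 + 9.1 + 29.694 = 67.494.

67.494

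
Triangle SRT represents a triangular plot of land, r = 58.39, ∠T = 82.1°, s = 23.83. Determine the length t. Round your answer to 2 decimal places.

By the law of cosines, t² = s² + r² − 2·s·r·cos T = 3594.8, so t ≈ 59.956.

59.96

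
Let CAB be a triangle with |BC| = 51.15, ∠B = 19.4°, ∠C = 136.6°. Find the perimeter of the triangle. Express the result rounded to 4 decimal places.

The third angle is ∠A = 180° − ∠B − ∠C = 24.00°.
Law of sines: |AB| = |BC|·sin C/sin A ≈ 86.406.
Law of sines: |CA| = |BC|·sin B/sin A ≈ 41.772.
Semiperimeter s = (86.406+51.15+41.772)/2 = 89.664.
Perimeter = 86.406 + 51.15 + 41.772 = 179.33.

perimeter ≈ 179.3277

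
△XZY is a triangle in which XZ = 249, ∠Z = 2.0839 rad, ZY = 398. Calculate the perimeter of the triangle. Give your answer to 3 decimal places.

By the law of cosines, YX² = XZ² + ZY² − 2·XZ·ZY·cos Z = 3.177e+05, so YX ≈ 563.65.
Semiperimeter s = (398+563.65+249)/2 = 605.32.
Perimeter = 398 + 563.65 + 249 = 1210.6.

1210.649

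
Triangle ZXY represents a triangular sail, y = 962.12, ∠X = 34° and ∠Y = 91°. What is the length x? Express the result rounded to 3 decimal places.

538.093

The third angle is ∠Z = 180° − ∠X − ∠Y = 55.00°.
Law of sines: x = y·sin X/sin Y ≈ 538.09.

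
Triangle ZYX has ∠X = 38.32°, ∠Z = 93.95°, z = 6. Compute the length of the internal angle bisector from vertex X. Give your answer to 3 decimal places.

The third angle is ∠Y = 180° − ∠X − ∠Z = 47.73°.
Law of sines: y = z·sin Y/sin Z ≈ 4.4505.
Law of sines: x = z·sin X/sin Z ≈ 3.7292.
The bisector from X has length 2·z·y·cos(∠X/2)/(z+y) ≈ 4.8273.

4.827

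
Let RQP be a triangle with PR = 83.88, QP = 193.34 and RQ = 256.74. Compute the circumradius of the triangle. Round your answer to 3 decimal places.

171.444

By the law of cosines, cos R = (PR² + RQ² − QP²) / (2·PR·RQ) ≈ 0.82587, so ∠R ≈ 34.32°.
Circumradius = QP/(2 sin R) ≈ 171.44.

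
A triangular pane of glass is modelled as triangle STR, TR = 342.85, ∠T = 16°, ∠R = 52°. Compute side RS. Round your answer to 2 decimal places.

The third angle is ∠S = 180° − ∠T − ∠R = 112.00°.
Law of sines: RS = TR·sin T/sin S ≈ 101.92.

101.92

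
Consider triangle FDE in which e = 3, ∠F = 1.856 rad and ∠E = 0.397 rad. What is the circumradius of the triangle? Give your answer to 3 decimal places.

3.879

The third angle is ∠D = π − ∠E − ∠F = 0.889 rad.
Law of sines: f = e·sin F/sin E ≈ 7.4455.
Law of sines: d = e·sin D/sin E ≈ 6.0223.
Circumradius = e/(2 sin E) ≈ 3.8794.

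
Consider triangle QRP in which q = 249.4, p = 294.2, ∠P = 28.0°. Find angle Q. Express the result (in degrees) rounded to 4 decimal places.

Law of sines: sin Q = q·sin P/p ≈ 0.39798.
Since p ≥ q, only the acute value applies: ∠Q ≈ 23.45°.
Then ∠R = 180° − ∠P − ∠Q ≈ 128.55°.

∠Q ≈ 23.4521°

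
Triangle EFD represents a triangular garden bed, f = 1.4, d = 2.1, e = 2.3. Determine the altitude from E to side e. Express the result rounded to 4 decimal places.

Semiperimeter s = (2.3 + 1.4 + 2.1)/2 = 2.9.
Heron's formula: area = √(2.9·0.6·1.5·0.8) ≈ 1.445.
The altitude from E has length 2·area/e ≈ 1.2565.

h_E ≈ 1.2565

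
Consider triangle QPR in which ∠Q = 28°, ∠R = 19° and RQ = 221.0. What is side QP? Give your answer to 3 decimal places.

The third angle is ∠P = 180° − ∠R − ∠Q = 133.00°.
Law of sines: QP = RQ·sin R/sin P ≈ 98.38.

98.380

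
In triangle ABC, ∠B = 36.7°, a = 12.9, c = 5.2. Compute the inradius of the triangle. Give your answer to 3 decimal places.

r ≈ 1.465

By the law of cosines, b² = c² + a² − 2·c·a·cos B = 85.884, so b ≈ 9.2674.
Area = ½·c·a·sin B ≈ 20.044.
Semiperimeter s = (12.9+9.2674+5.2)/2 = 13.684.
Inradius = area/s = 20.044/13.684 ≈ 1.4648.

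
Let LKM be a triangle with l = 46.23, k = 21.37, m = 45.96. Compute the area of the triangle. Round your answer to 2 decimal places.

Semiperimeter s = (46.23 + 21.37 + 45.96)/2 = 56.78.
Heron's formula: area = √(56.78·10.55·35.41·10.82) ≈ 479.07.

area ≈ 479.07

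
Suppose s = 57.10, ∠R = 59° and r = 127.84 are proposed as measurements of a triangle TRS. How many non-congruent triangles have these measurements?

s·sin R = 57.10·sin(59°) ≈ 48.94.
Since r ≥ s, exactly one triangle exists.

1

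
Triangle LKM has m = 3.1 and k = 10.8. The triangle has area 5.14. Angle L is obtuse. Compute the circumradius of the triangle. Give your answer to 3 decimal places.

R ≈ 22.445

From area = ½·k·m·sin L, we get sin L = 2·area/(k·m) ≈ 0.30705.
Taking the obtuse solution, ∠L ≈ 162.12°.
Law of cosines then gives l ≈ 13.783.
Circumradius = l/(2 sin L) ≈ 22.445.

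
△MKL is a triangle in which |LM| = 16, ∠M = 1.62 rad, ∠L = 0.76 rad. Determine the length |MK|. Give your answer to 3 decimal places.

15.973

The third angle is ∠K = π − ∠L − ∠M = 0.762 rad.
Law of sines: |MK| = |LM|·sin L/sin K ≈ 15.973.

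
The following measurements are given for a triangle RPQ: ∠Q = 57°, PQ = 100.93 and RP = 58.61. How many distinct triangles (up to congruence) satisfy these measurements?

0

PQ·sin Q = 100.93·sin(57°) ≈ 84.65.
Since RP = 58.61 < 84.65 = PQ sin Q, no triangle exists.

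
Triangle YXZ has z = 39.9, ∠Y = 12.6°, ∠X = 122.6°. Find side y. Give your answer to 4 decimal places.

12.3524

The third angle is ∠Z = 180° − ∠Y − ∠X = 44.80°.
Law of sines: y = z·sin Y/sin Z ≈ 12.352.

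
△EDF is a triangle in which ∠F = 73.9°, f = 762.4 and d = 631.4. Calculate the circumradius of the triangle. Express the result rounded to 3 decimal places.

Law of sines: sin D = d·sin F/f ≈ 0.79569.
Since f ≥ d, only the acute value applies: ∠D ≈ 52.72°.
Then ∠E = 180° − ∠F − ∠D ≈ 53.38°.
Law of sines gives e = f·sin E/sin F ≈ 636.88.
Circumradius = f/(2 sin F) ≈ 396.76.

396.761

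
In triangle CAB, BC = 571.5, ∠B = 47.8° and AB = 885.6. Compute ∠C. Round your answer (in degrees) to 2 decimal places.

92.04

By the law of cosines, CA² = AB² + BC² − 2·AB·BC·cos B = 4.3096e+05, so CA ≈ 656.47.
Law of cosines again: cos C = (BC² + CA² − AB²)/(2·BC·CA) ≈ -0.03561, so ∠C ≈ 92.04°.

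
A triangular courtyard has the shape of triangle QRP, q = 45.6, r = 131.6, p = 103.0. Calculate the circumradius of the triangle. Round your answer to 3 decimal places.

75.625

By the law of cosines, cos Q = (r² + p² − q²) / (2·r·p) ≈ 0.95347, so ∠Q ≈ 17.55°.
Circumradius = q/(2 sin Q) ≈ 75.625.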